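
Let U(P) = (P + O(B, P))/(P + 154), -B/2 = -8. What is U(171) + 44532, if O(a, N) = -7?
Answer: 14473064/325 ≈ 44533.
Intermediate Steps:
B = 16 (B = -2*(-8) = 16)
U(P) = (-7 + P)/(154 + P) (U(P) = (P - 7)/(P + 154) = (-7 + P)/(154 + P))
U(171) + 44532 = (-7 + 171)/(154 + 171) + 44532 = 164/325 + 44532 = 14473064/325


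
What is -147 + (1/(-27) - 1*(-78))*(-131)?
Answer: -279724/27 ≈ -10360.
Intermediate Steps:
-147 + (1/(-27) - 1*(-78))*(-131) = -147 + (-1/27 + 78)*(-131) = -147 + (2105/27)*(-131) = -147 - 275755/27 = -279724/27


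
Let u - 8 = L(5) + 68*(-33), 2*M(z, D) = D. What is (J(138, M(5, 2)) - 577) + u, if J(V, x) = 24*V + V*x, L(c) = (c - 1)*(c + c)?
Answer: 677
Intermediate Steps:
L(c) = 2*c*(-1 + c) (L(c) = (-1 + c)*(2*c) = 2*c*(-1 + c))
M(z, D) = D/2
u = -2196 (u = 8 + (2*5*(-1 + 5) + 68*(-33)) = 8 + (2*5*4 - 2244) = 8 + (40 - 2244) = 8 - 2204 = -2196)
(J(138, M(5, 2)) - 577) + u = (138*(24 + (½)*2) - 577) - 2196 = (138*(24 + 1) - 577) - 2196 = (138*25 - 577) - 2196 = (3450 - 577) - 2196 = 2873 - 2196 = 677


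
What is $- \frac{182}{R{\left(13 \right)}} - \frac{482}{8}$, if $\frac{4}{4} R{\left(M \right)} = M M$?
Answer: $- \frac{3189}{52} \approx -61.327$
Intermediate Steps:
$R{\left(M \right)} = M^{2}$ ($R{\left(M \right)} = M M = M^{2}$)
$- \frac{182}{R{\left(13 \right)}} - \frac{482}{8} = - \frac{182}{13^{2}} - \frac{482}{8} = - \frac{182}{169} - \frac{241}{4} = \left(-182\right) \frac{1}{169} - \frac{241}{4} = - \frac{14}{13} - \frac{241}{4} = - \frac{3189}{52}$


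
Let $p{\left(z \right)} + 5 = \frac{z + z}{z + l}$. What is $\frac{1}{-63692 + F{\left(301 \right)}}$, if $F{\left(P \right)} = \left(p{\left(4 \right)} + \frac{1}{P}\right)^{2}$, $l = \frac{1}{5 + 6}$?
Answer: $- \frac{183467025}{11683684975436} \approx -1.5703 \cdot 10^{-5}$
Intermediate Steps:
$l = \frac{1}{11} \approx 0.090909$
$p{\left(z \right)} = -5 + \frac{2 z}{\frac{1}{11} + z}$ ($p{\left(z \right)} = -5 + \frac{z + z}{z + \frac{1}{11}} = -5 + \frac{2 z}{\frac{1}{11} + z}$)
$F{\left(P \right)} = \left(- \frac{137}{45} + \frac{1}{P}\right)^{2}$ ($F{\left(P \right)} = \left(\frac{-5 - 132}{1 + 11 \cdot 4} + \frac{1}{P}\right)^{2} = \left(\frac{-5 - 132}{1 + 44} + \frac{1}{P}\right)^{2} = \left(\frac{1}{45} \left(-137\right) + \frac{1}{P}\right)^{2} = \left(- \frac{137}{45} + \frac{1}{P}\right)^{2}$)
$\frac{1}{-63692 + F{\left(301 \right)}} = \frac{1}{-63692 + \frac{\left(-45 + 137 \cdot 301\right)^{2}}{2025 \cdot 90601}} = \frac{1}{-63692 + \frac{1}{2025} \cdot \frac{1}{90601} \left(-45 + 41237\right)^{2}} = \frac{1}{-63692 + \frac{1}{2025} \cdot \frac{1}{90601} \cdot 41192^{2}} = \frac{1}{-63692 + \frac{1}{2025} \cdot \frac{1}{90601} \cdot 1696780864} = \frac{1}{-63692 + \frac{1696780864}{183467025}} = \frac{1}{- \frac{11683684975436}{183467025}} = - \frac{183467025}{11683684975436}$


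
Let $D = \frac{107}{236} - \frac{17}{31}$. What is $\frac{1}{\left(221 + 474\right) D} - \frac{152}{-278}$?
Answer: $\frac{256784}{483025} \approx 0.53162$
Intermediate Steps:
$D = - \frac{695}{7316}$ ($D = 107 \cdot \frac{1}{236} - \frac{17}{31} = \frac{107}{236} - \frac{17}{31} = - \frac{695}{7316} \approx -0.094997$)
$\frac{1}{\left(221 + 474\right) D} - \frac{152}{-278} = \frac{1}{\left(221 + 474\right) \left(- \frac{695}{7316}\right)} - \frac{152}{-278} = \frac{1}{695} \left(- \frac{7316}{695}\right) - - \frac{76}{139} = \frac{1}{695} \left(- \frac{7316}{695}\right) + \frac{76}{139} = - \frac{7316}{483025} + \frac{76}{139} = \frac{256784}{483025}$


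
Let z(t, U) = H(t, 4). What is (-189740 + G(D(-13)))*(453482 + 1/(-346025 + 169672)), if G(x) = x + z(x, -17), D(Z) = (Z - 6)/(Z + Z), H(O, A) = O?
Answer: -197261262603168145/2292589 ≈ -8.6043e+10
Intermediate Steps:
D(Z) = (-6 + Z)/(2*Z) (D(Z) = (-6 + Z)/((2*Z)) = (-6 + Z)*(1/(2*Z)) = (-6 + Z)/(2*Z))
z(t, U) = t
G(x) = 2*x (G(x) = x + x = 2*x)
(-189740 + G(D(-13)))*(453482 + 1/(-346025 + 169672)) = (-189740 + 2*((½)*(-6 - 13)/(-13)))*(453482 + 1/(-346025 + 169672)) = (-189740 + 2*((½)*(-1/13)*(-19)))*(453482 + 1/(-176353)) = (-189740 + 2*(19/26))*(453482 - 1/176353) = (-189740 + 19/13)*(79972911145/176353) = -2466601/13*79972911145/176353 = -197261262603168145/2292589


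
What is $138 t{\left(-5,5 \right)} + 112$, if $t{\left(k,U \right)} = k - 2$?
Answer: $-854$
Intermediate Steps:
$t{\left(k,U \right)} = -2 + k$
$138 t{\left(-5,5 \right)} + 112 = 138 \left(-2 - 5\right) + 112 = 138 \left(-7\right) + 112 = -966 + 112 = -854$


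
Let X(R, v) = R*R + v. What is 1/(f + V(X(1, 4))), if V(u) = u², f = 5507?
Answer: 1/5532 ≈ 0.00018077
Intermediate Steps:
X(R, v) = v + R² (X(R, v) = R² + v = v + R²)
1/(f + V(X(1, 4))) = 1/(5507 + (4 + 1²)²) = 1/(5507 + (4 + 1)²) = 1/(5507 + 5²) = 1/(5507 + 25) = 1/5532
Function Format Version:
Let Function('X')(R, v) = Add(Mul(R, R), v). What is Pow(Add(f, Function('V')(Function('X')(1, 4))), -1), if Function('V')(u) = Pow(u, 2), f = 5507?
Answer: Rational(1, 5532) ≈ 0.00018077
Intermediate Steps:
Function('X')(R, v) = Add(v, Pow(R, 2)) (Function('X')(R, v) = Add(Pow(R, 2), v) = Add(v, Pow(R, 2)))
Pow(Add(f, Function('V')(Function('X')(1, 4))), -1) = Pow(Add(5507, Pow(Add(4, Pow(1, 2)), 2)), -1) = Pow(Add(5507, Pow(Add(4, 1), 2)), -1) = Pow(Add(5507, Pow(5, 2)), -1) = Pow(Add(5507, 25), -1) = Pow(5532, -1) = Rational(1, 5532)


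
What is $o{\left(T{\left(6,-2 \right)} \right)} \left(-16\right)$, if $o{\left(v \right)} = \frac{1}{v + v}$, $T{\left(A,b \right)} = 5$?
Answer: $- \frac{8}{5} \approx -1.6$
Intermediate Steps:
$o{\left(v \right)} = \frac{1}{2 v}$
$o{\left(T{\left(6,-2 \right)} \right)} \left(-16\right) = \frac{1}{2 \cdot 5} \left(-16\right) = \frac{1}{2} \cdot \frac{1}{5} \left(-16\right) = \frac{1}{10} \left(-16\right) = - \frac{8}{5}$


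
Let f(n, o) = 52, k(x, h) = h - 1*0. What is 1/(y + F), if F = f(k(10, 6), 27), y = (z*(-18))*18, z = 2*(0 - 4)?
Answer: 1/2644 ≈ 0.00037821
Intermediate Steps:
k(x, h) = h (k(x, h) = h + 0 = h)
z = -8 (z = 2*(-4) = -8)
y = 2592 (y = -8*(-18)*18 = 144*18 = 2592)
F = 52
1/(y + F) = 1/(2592 + 52) = 1/2644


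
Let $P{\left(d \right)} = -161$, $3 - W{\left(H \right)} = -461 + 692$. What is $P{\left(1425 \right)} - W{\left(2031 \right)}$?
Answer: $67$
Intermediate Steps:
$W{\left(H \right)} = -228$ ($W{\left(H \right)} = 3 - \left(-461 + 692\right) = 3 - 231 = -228$)
$P{\left(1425 \right)} - W{\left(2031 \right)} = -161 - -228 = -161 + 228 = 67$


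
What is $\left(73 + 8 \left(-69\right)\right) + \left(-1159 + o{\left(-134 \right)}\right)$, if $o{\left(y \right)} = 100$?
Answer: $-1538$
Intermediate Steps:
$\left(73 + 8 \left(-69\right)\right) + \left(-1159 + o{\left(-134 \right)}\right) = \left(73 + 8 \left(-69\right)\right) + \left(-1159 + 100\right) = \left(73 - 552\right) - 1059 = -479 - 1059 = -1538$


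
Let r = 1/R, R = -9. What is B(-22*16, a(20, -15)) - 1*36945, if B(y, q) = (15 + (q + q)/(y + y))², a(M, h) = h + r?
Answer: -5758081271/156816 ≈ -36719.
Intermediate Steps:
r = -⅑ (r = 1/(-9) = -⅑ ≈ -0.11111)
a(M, h) = -⅑ + h (a(M, h) = h - ⅑ = -⅑ + h)
B(y, q) = (15 + q/y)² (B(y, q) = (15 + (2*q)/((2*y)))² = (15 + (2*q)*(1/(2*y)))² = (15 + q/y)²)
B(-22*16, a(20, -15)) - 1*36945 = ((-⅑ - 15) + 15*(-22*16))²/(-22*16)² - 1*36945 = (-136/9 + 15*(-352))²/(-352)² - 36945 = (-136/9 - 5280)²/123904 - 36945 = (-47656/9)²/123904 - 36945 = (1/123904)*(2271094336/81) - 36945 = 35485849/156816 - 36945 = -5758081271/156816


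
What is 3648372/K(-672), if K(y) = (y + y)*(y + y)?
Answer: 43433/21504 ≈ 2.0198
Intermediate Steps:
K(y) = 4*y² (K(y) = (2*y)*(2*y) = 4*y²)
3648372/K(-672) = 3648372/((4*(-672)²)) = 3648372/((4*451584)) = 3648372/1806336 = 3648372*(1/1806336) = 43433/21504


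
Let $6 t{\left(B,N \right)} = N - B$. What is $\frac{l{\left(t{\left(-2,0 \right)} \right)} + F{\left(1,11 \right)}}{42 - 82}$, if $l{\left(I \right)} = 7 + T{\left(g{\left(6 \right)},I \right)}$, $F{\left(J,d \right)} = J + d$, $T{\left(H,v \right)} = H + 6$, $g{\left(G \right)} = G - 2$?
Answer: $- \frac{29}{40} \approx -0.725$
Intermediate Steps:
$g{\left(G \right)} = -2 + G$ ($g{\left(G \right)} = G - 2 = -2 + G$)
$T{\left(H,v \right)} = 6 + H$
$t{\left(B,N \right)} = - \frac{B}{6} + \frac{N}{6}$ ($t{\left(B,N \right)} = \frac{N - B}{6} = - \frac{B}{6} + \frac{N}{6}$)
$l{\left(I \right)} = 17$ ($l{\left(I \right)} = 7 + \left(6 + \left(-2 + 6\right)\right) = 7 + \left(6 + 4\right) = 7 + 10 = 17$)
$\frac{l{\left(t{\left(-2,0 \right)} \right)} + F{\left(1,11 \right)}}{42 - 82} = \frac{17 + \left(1 + 11\right)}{42 - 82} = \frac{17 + 12}{42 + \left(-187 + 105\right)} = \frac{29}{42 - 82} = \frac{29}{-40} = 29 \left(- \frac{1}{40}\right) = - \frac{29}{40}$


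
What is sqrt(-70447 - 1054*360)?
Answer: I*sqrt(449887) ≈ 670.74*I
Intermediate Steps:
sqrt(-70447 - 1054*360) = sqrt(-70447 - 379440) = sqrt(-449887) = I*sqrt(449887)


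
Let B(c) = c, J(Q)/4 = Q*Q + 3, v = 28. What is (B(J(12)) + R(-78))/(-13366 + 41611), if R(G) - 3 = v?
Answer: 619/28245 ≈ 0.021915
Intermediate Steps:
J(Q) = 12 + 4*Q**2 (J(Q) = 4*(Q*Q + 3) = 4*(Q**2 + 3) = 4*(3 + Q**2) = 12 + 4*Q**2)
R(G) = 31 (R(G) = 3 + 28 = 31)
(B(J(12)) + R(-78))/(-13366 + 41611) = ((12 + 4*12**2) + 31)/(-13366 + 41611) = ((12 + 4*144) + 31)/28245 = ((12 + 576) + 31)*(1/28245) = (588 + 31)*(1/28245) = 619*(1/28245) = 619/28245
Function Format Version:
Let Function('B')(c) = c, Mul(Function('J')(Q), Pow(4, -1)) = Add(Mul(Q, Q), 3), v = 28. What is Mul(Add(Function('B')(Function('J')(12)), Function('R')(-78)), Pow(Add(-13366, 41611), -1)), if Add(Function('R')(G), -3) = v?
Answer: Rational(619, 28245) ≈ 0.021915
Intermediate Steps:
Function('J')(Q) = Add(12, Mul(4, Pow(Q, 2))) (Function('J')(Q) = Mul(4, Add(Mul(Q, Q), 3)) = Mul(4, Add(Pow(Q, 2), 3)) = Mul(4, Add(3, Pow(Q, 2))) = Add(12, Mul(4, Pow(Q, 2))))
Function('R')(G) = 31 (Function('R')(G) = Add(3, 28) = 31)
Mul(Add(Function('B')(Function('J')(12)), Function('R')(-78)), Pow(Add(-13366, 41611), -1)) = Mul(Add(Add(12, Mul(4, Pow(12, 2))), 31), Pow(Add(-13366, 41611), -1)) = Mul(Add(Add(12, Mul(4, 144)), 31), Pow(28245, -1)) = Mul(Add(Add(12, 576), 31), Rational(1, 28245)) = Mul(Add(588, 31), Rational(1, 28245)) = Mul(619, Rational(1, 28245)) = Rational(619, 28245)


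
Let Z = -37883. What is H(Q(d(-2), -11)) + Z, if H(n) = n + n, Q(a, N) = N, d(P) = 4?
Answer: -37905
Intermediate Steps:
H(n) = 2*n
H(Q(d(-2), -11)) + Z = 2*(-11) - 37883 = -22 - 37883 = -37905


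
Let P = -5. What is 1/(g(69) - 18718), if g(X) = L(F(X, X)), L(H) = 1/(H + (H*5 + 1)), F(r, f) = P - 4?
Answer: -53/992055 ≈ -5.3424e-5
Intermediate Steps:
F(r, f) = -9 (F(r, f) = -5 - 4 = -9)
L(H) = 1/(1 + 6*H) (L(H) = 1/(H + (5*H + 1)) = 1/(H + (1 + 5*H)) = 1/(1 + 6*H))
g(X) = -1/53 (g(X) = 1/(1 + 6*(-9)) = 1/(1 - 54) = 1/(-53) = -1/53)
1/(g(69) - 18718) = 1/(-1/53 - 18718) = 1/(-992055/53) = -53/992055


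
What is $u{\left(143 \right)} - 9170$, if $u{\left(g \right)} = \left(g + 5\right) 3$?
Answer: $-8726$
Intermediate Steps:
$u{\left(g \right)} = 15 + 3 g$ ($u{\left(g \right)} = \left(5 + g\right) 3 = 15 + 3 g$)
$u{\left(143 \right)} - 9170 = \left(15 + 3 \cdot 143\right) - 9170 = \left(15 + 429\right) - 9170 = 444 - 9170 = -8726$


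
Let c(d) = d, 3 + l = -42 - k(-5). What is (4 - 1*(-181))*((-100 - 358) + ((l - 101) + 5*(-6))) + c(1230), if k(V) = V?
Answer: -115135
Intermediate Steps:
l = -40 (l = -3 + (-42 - 1*(-5)) = -3 + (-42 + 5) = -3 - 37 = -40)
(4 - 1*(-181))*((-100 - 358) + ((l - 101) + 5*(-6))) + c(1230) = (4 - 1*(-181))*((-100 - 358) + ((-40 - 101) + 5*(-6))) + 1230 = (4 + 181)*(-458 + (-141 - 30)) + 1230 = 185*(-458 - 171) + 1230 = 185*(-629) + 1230 = -116365 + 1230 = -115135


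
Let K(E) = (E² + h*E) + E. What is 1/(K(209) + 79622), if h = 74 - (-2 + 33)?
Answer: 1/132499 ≈ 7.5472e-6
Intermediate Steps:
h = 43 (h = 74 - 1*31 = 74 - 31 = 43)
K(E) = E² + 44*E (K(E) = (E² + 43*E) + E = E² + 44*E)
1/(K(209) + 79622) = 1/(209*(44 + 209) + 79622) = 1/(209*253 + 79622) = 1/(52877 + 79622) = 1/132499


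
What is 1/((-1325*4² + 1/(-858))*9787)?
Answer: -858/178021624987 ≈ -4.8196e-9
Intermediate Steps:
1/((-1325*4² + 1/(-858))*9787) = (1/9787)/(-1325*16 - 1/858) = (1/9787)/(-21200 - 1/858) = (1/9787)/(-18189601/858) = -858/18189601*1/9787 = -858/178021624987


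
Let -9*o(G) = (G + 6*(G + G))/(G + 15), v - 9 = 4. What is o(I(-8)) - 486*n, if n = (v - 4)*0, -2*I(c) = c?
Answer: -52/171 ≈ -0.30409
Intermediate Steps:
v = 13 (v = 9 + 4 = 13)
I(c) = -c/2
o(G) = -13*G/(9*(15 + G)) (o(G) = -(G + 6*(G + G))/(9*(G + 15)) = -(G + 6*(2*G))/(9*(15 + G)) = -(G + 12*G)/(9*(15 + G)) = -13*G/(9*(15 + G)))
n = 0 (n = (13 - 4)*0 = 9*0 = 0)
o(I(-8)) - 486*n = -13*(-1/2*(-8))/(135 + 9*(-1/2*(-8))) - 486*0 = -13*4/(135 + 9*4) - 1*0 = -13*4/(135 + 36) + 0 = -13*4/171 + 0 = -13*4*1/171 + 0 = -52/171 + 0 = -52/171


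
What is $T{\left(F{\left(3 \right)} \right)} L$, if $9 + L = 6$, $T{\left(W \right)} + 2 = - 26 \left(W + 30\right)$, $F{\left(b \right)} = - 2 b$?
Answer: $1878$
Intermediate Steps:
$T{\left(W \right)} = -782 - 26 W$ ($T{\left(W \right)} = -2 - 26 \left(W + 30\right) = -2 - 26 \left(30 + W\right) = -2 - \left(780 + 26 W\right) = -782 - 26 W$)
$L = -3$ ($L = -9 + 6 = -3$)
$T{\left(F{\left(3 \right)} \right)} L = \left(-782 - 26 \left(\left(-2\right) 3\right)\right) \left(-3\right) = \left(-782 - -156\right) \left(-3\right) = \left(-782 + 156\right) \left(-3\right) = \left(-626\right) \left(-3\right) = 1878$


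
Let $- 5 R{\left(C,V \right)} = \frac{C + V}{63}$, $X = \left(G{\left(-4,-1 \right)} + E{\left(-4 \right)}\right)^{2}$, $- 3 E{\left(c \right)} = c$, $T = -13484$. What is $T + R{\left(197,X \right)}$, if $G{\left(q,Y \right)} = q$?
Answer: $- \frac{38228977}{2835} \approx -13485.0$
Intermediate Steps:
$E{\left(c \right)} = - \frac{c}{3}$
$X = \frac{64}{9}$ ($X = \left(-4 - - \frac{4}{3}\right)^{2} = \left(-4 + \frac{4}{3}\right)^{2} = \left(- \frac{8}{3}\right)^{2} = \frac{64}{9} \approx 7.1111$)
$R{\left(C,V \right)} = - \frac{C}{315} - \frac{V}{315}$ ($R{\left(C,V \right)} = - \frac{\left(C + V\right) \frac{1}{63}}{5} = - \frac{\frac{C}{63} + \frac{V}{63}}{5} = - \frac{C}{315} - \frac{V}{315}$)
$T + R{\left(197,X \right)} = -13484 - \frac{1837}{2835} = - \frac{38228977}{2835}$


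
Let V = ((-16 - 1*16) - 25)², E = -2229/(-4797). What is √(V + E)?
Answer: √8308234506/1599 ≈ 57.004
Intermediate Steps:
E = 743/1599 (E = -2229*(-1/4797) = 743/1599 ≈ 0.46467)
V = 3249 (V = ((-16 - 16) - 25)² = (-32 - 25)² = (-57)² = 3249)
√(V + E) = √(3249 + 743/1599) = √(5195894/1599) = √8308234506/1599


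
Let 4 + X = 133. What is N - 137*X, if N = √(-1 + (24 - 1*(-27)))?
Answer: -17673 + 5*√2 ≈ -17666.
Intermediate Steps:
X = 129 (X = -4 + 133 = 129)
N = 5*√2 (N = √(-1 + (24 + 27)) = √(-1 + 51) = √50 = 5*√2 ≈ 7.0711)
N - 137*X = 5*√2 - 137*129 = 5*√2 - 17673 = -17673 + 5*√2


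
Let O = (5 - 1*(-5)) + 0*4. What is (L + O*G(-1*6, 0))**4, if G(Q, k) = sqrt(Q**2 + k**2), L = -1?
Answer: 12117361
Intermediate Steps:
O = 10 (O = (5 + 5) + 0 = 10 + 0 = 10)
(L + O*G(-1*6, 0))**4 = (-1 + 10*sqrt((-1*6)**2 + 0**2))**4 = (-1 + 10*sqrt((-6)**2 + 0))**4 = (-1 + 10*sqrt(36 + 0))**4 = (-1 + 10*sqrt(36))**4 = (-1 + 10*6)**4 = (-1 + 60)**4 = 59**4 = 12117361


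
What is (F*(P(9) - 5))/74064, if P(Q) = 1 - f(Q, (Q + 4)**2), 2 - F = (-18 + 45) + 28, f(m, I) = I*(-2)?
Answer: -8851/37032 ≈ -0.23901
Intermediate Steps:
f(m, I) = -2*I
F = -53 (F = 2 - ((-18 + 45) + 28) = 2 - (27 + 28) = 2 - 1*55 = 2 - 55 = -53)
P(Q) = 1 + 2*(4 + Q)**2 (P(Q) = 1 - (-2)*(Q + 4)**2 = 1 - (-2)*(4 + Q)**2 = 1 + 2*(4 + Q)**2)
(F*(P(9) - 5))/74064 = -53*((1 + 2*(4 + 9)**2) - 5)/74064 = -53*((1 + 2*13**2) - 5)*(1/74064) = -53*((1 + 2*169) - 5)*(1/74064) = -53*((1 + 338) - 5)*(1/74064) = -53*(339 - 5)*(1/74064) = -53*334*(1/74064) = -17702*1/74064 = -8851/37032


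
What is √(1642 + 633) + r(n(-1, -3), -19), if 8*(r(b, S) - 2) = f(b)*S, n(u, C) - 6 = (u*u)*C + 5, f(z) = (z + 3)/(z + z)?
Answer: 47/128 + 5*√91 ≈ 48.064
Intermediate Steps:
f(z) = (3 + z)/(2*z) (f(z) = (3 + z)/((2*z)) = (3 + z)*(1/(2*z)) = (3 + z)/(2*z))
n(u, C) = 11 + C*u² (n(u, C) = 6 + ((u*u)*C + 5) = 6 + (u²*C + 5) = 6 + (C*u² + 5) = 6 + (5 + C*u²) = 11 + C*u²)
r(b, S) = 2 + S*(3 + b)/(16*b) (r(b, S) = 2 + (((3 + b)/(2*b))*S)/8 = 2 + (S*(3 + b)/(2*b))/8 = 2 + S*(3 + b)/(16*b))
√(1642 + 633) + r(n(-1, -3), -19) = √(1642 + 633) + (32*(11 - 3*(-1)²) - 19*(3 + (11 - 3*(-1)²)))/(16*(11 - 3*(-1)²)) = √2275 + (32*(11 - 3*1) - 19*(3 + (11 - 3*1)))/(16*(11 - 3*1)) = 5*√91 + (32*(11 - 3) - 19*(3 + (11 - 3)))/(16*(11 - 3)) = 5*√91 + (1/16)*(32*8 - 19*(3 + 8))/8 = 5*√91 + (1/16)*(⅛)*(256 - 19*11) = 5*√91 + (1/16)*(⅛)*(256 - 209) = 5*√91 + (1/16)*(⅛)*47 = 5*√91 + 47/128 = 47/128 + 5*√91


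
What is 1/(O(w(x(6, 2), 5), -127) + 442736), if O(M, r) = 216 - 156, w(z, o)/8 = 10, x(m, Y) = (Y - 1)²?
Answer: 1/442796 ≈ 2.2584e-6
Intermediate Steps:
x(m, Y) = (-1 + Y)²
w(z, o) = 80 (w(z, o) = 8*10 = 80)
O(M, r) = 60
1/(O(w(x(6, 2), 5), -127) + 442736) = 1/(60 + 442736) = 1/442796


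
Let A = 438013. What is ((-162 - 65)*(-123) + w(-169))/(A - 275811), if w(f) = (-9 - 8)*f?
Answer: 15397/81101 ≈ 0.18985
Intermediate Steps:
w(f) = -17*f
((-162 - 65)*(-123) + w(-169))/(A - 275811) = ((-162 - 65)*(-123) - 17*(-169))/(438013 - 275811) = (-227*(-123) + 2873)/162202 = (27921 + 2873)*(1/162202) = 30794*(1/162202) = 15397/81101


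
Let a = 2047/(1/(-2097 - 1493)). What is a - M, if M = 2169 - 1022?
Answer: -7349877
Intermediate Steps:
M = 1147
a = -7348730 (a = 2047/(1/(-3590)) = 2047/(-1/3590) = 2047*(-3590) = -7348730)
a - M = -7348730 - 1*1147 = -7348730 - 1147 = -7349877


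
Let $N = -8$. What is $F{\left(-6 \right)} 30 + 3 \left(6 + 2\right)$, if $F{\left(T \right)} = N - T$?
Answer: $-36$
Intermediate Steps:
$F{\left(T \right)} = -8 - T$
$F{\left(-6 \right)} 30 + 3 \left(6 + 2\right) = \left(-8 - -6\right) 30 + 3 \left(6 + 2\right) = \left(-8 + 6\right) 30 + 3 \cdot 8 = \left(-2\right) 30 + 24 = -60 + 24 = -36$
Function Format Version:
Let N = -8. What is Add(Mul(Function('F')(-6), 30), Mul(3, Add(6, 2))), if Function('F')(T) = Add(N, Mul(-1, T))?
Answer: -36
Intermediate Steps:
Function('F')(T) = Add(-8, Mul(-1, T))
Add(Mul(Function('F')(-6), 30), Mul(3, Add(6, 2))) = Add(Mul(Add(-8, Mul(-1, -6)), 30), Mul(3, Add(6, 2))) = Add(Mul(Add(-8, 6), 30), Mul(3, 8)) = Add(Mul(-2, 30), 24) = Add(-60, 24) = -36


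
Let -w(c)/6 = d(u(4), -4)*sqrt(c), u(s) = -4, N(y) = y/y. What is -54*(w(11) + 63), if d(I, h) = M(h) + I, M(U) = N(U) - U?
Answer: -3402 + 324*sqrt(11) ≈ -2327.4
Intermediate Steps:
N(y) = 1
M(U) = 1 - U
d(I, h) = 1 + I - h (d(I, h) = (1 - h) + I = 1 + I - h)
w(c) = -6*sqrt(c) (w(c) = -6*(1 - 4 - 1*(-4))*sqrt(c) = -6*(1 - 4 + 4)*sqrt(c) = -6*sqrt(c))
-54*(w(11) + 63) = -54*(-6*sqrt(11) + 63) = -54*(63 - 6*sqrt(11)) = -3402 + 324*sqrt(11)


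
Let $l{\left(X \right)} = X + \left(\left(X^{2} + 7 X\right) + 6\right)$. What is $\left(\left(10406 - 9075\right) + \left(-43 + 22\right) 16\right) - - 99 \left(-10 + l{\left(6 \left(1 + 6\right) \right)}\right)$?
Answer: $208499$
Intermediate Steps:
$l{\left(X \right)} = 6 + X^{2} + 8 X$ ($l{\left(X \right)} = X + \left(6 + X^{2} + 7 X\right) = 6 + X^{2} + 8 X$)
$\left(\left(10406 - 9075\right) + \left(-43 + 22\right) 16\right) - - 99 \left(-10 + l{\left(6 \left(1 + 6\right) \right)}\right) = \left(\left(10406 - 9075\right) + \left(-43 + 22\right) 16\right) - - 99 \left(-10 + \left(6 + \left(6 \left(1 + 6\right)\right)^{2} + 8 \cdot 6 \left(1 + 6\right)\right)\right) = \left(1331 - 336\right) - - 99 \left(-10 + \left(6 + \left(6 \cdot 7\right)^{2} + 8 \cdot 6 \cdot 7\right)\right) = \left(1331 - 336\right) - - 99 \left(-10 + \left(6 + 42^{2} + 8 \cdot 42\right)\right) = 995 - - 99 \left(-10 + \left(6 + 1764 + 336\right)\right) = 995 - - 99 \left(-10 + 2106\right) = 995 - \left(-99\right) 2096 = 995 - -207504 = 995 + 207504 = 208499$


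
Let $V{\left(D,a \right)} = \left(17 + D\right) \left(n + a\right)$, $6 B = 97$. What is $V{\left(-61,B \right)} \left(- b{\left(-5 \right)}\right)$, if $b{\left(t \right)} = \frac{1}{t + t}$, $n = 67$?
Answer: $- \frac{5489}{15} \approx -365.93$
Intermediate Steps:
$B = \frac{97}{6}$ ($B = \frac{1}{6} \cdot 97 = \frac{97}{6} \approx 16.167$)
$b{\left(t \right)} = \frac{1}{2 t}$
$V{\left(D,a \right)} = \left(17 + D\right) \left(67 + a\right)$
$V{\left(-61,B \right)} \left(- b{\left(-5 \right)}\right) = \left(1139 + 17 \cdot \frac{97}{6} + 67 \left(-61\right) - \frac{5917}{6}\right) \left(- \frac{1}{2 \left(-5\right)}\right) = \left(1139 + \frac{1649}{6} - 4087 - \frac{5917}{6}\right) \left(- \frac{-1}{2 \cdot 5}\right) = - \frac{10978 \left(\left(-1\right) \left(- \frac{1}{10}\right)\right)}{3} = \left(- \frac{10978}{3}\right) \frac{1}{10} = - \frac{5489}{15}$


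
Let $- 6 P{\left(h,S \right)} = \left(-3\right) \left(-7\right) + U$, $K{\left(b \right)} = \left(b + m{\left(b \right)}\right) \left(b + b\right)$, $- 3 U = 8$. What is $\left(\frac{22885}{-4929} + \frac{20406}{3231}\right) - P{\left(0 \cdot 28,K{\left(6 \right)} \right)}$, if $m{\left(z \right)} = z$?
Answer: $\frac{50200861}{10617066} \approx 4.7283$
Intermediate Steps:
$U = - \frac{8}{3}$ ($U = \left(- \frac{1}{3}\right) 8 = - \frac{8}{3} \approx -2.6667$)
$K{\left(b \right)} = 4 b^{2}$ ($K{\left(b \right)} = \left(b + b\right) \left(b + b\right) = 2 b 2 b = 4 b^{2}$)
$P{\left(h,S \right)} = - \frac{55}{18}$ ($P{\left(h,S \right)} = - \frac{\left(-3\right) \left(-7\right) - \frac{8}{3}}{6} = - \frac{21 - \frac{8}{3}}{6} = \left(- \frac{1}{6}\right) \frac{55}{3} = - \frac{55}{18}$)
$\left(\frac{22885}{-4929} + \frac{20406}{3231}\right) - P{\left(0 \cdot 28,K{\left(6 \right)} \right)} = \left(\frac{22885}{-4929} + \frac{20406}{3231}\right) - - \frac{55}{18} = \left(22885 \left(- \frac{1}{4929}\right) + 20406 \cdot \frac{1}{3231}\right) + \frac{55}{18} = \left(- \frac{22885}{4929} + \frac{6802}{1077}\right) + \frac{55}{18} = \frac{986657}{589837} + \frac{55}{18} = \frac{50200861}{10617066}$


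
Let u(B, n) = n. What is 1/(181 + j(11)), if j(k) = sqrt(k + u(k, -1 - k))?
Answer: 181/32762 - I/32762 ≈ 0.0055247 - 3.0523e-5*I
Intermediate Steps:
j(k) = I (j(k) = sqrt(k + (-1 - k)) = sqrt(-1) = I)
1/(181 + j(11)) = 1/(181 + I) = (181 - I)/32762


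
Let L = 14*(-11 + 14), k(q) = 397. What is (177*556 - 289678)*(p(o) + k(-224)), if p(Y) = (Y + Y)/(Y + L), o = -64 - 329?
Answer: -8934226126/117 ≈ -7.6361e+7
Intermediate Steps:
o = -393
L = 42 (L = 14*3 = 42)
p(Y) = 2*Y/(42 + Y) (p(Y) = (Y + Y)/(Y + 42) = (2*Y)/(42 + Y) = 2*Y/(42 + Y))
(177*556 - 289678)*(p(o) + k(-224)) = (177*556 - 289678)*(2*(-393)/(42 - 393) + 397) = (98412 - 289678)*(2*(-393)/(-351) + 397) = -191266*(2*(-393)*(-1/351) + 397) = -191266*(262/117 + 397) = -191266*46711/117 = -8934226126/117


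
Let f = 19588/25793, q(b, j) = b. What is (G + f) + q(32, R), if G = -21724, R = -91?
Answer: -559482168/25793 ≈ -21691.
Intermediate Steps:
f = 19588/25793 (f = 19588*(1/25793) = 19588/25793 ≈ 0.75943)
(G + f) + q(32, R) = (-21724 + 19588/25793) + 32 = -560307544/25793 + 32 = -559482168/25793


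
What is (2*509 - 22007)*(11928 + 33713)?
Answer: -957958949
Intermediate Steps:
(2*509 - 22007)*(11928 + 33713) = (1018 - 22007)*45641 = -20989*45641 = -957958949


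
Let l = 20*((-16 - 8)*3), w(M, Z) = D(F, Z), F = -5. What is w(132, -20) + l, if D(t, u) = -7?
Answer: -1447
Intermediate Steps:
w(M, Z) = -7
l = -1440 (l = 20*(-24*3) = 20*(-72) = -1440)
w(132, -20) + l = -7 - 1440 = -1447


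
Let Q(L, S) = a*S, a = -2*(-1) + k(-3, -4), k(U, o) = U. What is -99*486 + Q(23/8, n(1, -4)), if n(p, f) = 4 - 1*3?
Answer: -48115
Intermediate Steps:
n(p, f) = 1 (n(p, f) = 4 - 3 = 1)
a = -1 (a = -2*(-1) - 3 = 2 - 3 = -1)
Q(L, S) = -S
-99*486 + Q(23/8, n(1, -4)) = -99*486 - 1*1 = -48114 - 1 = -48115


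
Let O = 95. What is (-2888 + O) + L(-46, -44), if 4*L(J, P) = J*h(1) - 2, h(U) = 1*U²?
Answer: -2805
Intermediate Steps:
h(U) = U²
L(J, P) = -½ + J/4 (L(J, P) = (J*1² - 2)/4 = (J*1 - 2)/4 = (J - 2)/4 = (-2 + J)/4 = -½ + J/4)
(-2888 + O) + L(-46, -44) = (-2888 + 95) + (-½ + (¼)*(-46)) = -2793 + (-½ - 23/2) = -2793 - 12 = -2805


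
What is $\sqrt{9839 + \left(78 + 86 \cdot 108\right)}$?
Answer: $\sqrt{19205} \approx 138.58$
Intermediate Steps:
$\sqrt{9839 + \left(78 + 86 \cdot 108\right)} = \sqrt{9839 + \left(78 + 9288\right)} = \sqrt{9839 + 9366} = \sqrt{19205}$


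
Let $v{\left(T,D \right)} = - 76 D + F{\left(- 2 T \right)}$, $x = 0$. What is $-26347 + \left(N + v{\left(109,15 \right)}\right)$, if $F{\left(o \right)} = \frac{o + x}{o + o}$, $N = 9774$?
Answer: $- \frac{35425}{2} \approx -17713.0$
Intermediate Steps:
$F{\left(o \right)} = \frac{1}{2}$ ($F{\left(o \right)} = \frac{o + 0}{o + o} = \frac{o}{2 o} = o \frac{1}{2 o} = \frac{1}{2}$)
$v{\left(T,D \right)} = \frac{1}{2} - 76 D$ ($v{\left(T,D \right)} = - 76 D + \frac{1}{2} = \frac{1}{2} - 76 D$)
$-26347 + \left(N + v{\left(109,15 \right)}\right) = -26347 + \left(9774 + \left(\frac{1}{2} - 1140\right)\right) = -26347 + \left(9774 - \frac{2279}{2}\right) = -26347 + \frac{17269}{2} = - \frac{35425}{2}$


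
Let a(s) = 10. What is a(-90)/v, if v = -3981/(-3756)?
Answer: 12520/1327 ≈ 9.4348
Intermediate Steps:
v = 1327/1252 (v = -3981*(-1/3756) = 1327/1252 ≈ 1.0599)
a(-90)/v = 10/(1327/1252) = 10*(1252/1327) = 12520/1327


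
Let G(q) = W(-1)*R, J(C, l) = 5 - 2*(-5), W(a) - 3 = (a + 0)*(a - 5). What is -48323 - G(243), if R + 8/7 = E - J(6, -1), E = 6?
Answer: -337622/7 ≈ -48232.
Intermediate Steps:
W(a) = 3 + a*(-5 + a) (W(a) = 3 + (a + 0)*(a - 5) = 3 + a*(-5 + a))
J(C, l) = 15 (J(C, l) = 5 + 10 = 15)
R = -71/7 (R = -8/7 + (6 - 1*15) = -8/7 + (6 - 15) = -8/7 - 9 = -71/7 ≈ -10.143)
G(q) = -639/7 (G(q) = (3 + (-1)² - 5*(-1))*(-71/7) = (3 + 1 + 5)*(-71/7) = 9*(-71/7) = -639/7)
-48323 - G(243) = -48323 - 1*(-639/7) = -48323 + 639/7 = -337622/7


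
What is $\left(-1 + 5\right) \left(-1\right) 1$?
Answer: $-4$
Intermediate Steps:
$\left(-1 + 5\right) \left(-1\right) 1 = 4 \left(-1\right) 1 = \left(-4\right) 1 = -4$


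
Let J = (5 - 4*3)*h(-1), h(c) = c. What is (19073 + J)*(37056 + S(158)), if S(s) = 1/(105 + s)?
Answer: 185948509320/263 ≈ 7.0703e+8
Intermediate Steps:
J = 7 (J = (5 - 4*3)*(-1) = (5 - 12)*(-1) = -7*(-1) = 7)
(19073 + J)*(37056 + S(158)) = (19073 + 7)*(37056 + 1/(105 + 158)) = 19080*(37056 + 1/263) = 19080*(9745729/263) = 185948509320/263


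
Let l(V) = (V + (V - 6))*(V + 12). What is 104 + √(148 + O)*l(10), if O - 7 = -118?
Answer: 104 + 308*√37 ≈ 1977.5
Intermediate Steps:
l(V) = (-6 + 2*V)*(12 + V) (l(V) = (V + (-6 + V))*(12 + V) = (-6 + 2*V)*(12 + V))
O = -111 (O = 7 - 118 = -111)
104 + √(148 + O)*l(10) = 104 + √(148 - 111)*(-72 + 2*10² + 18*10) = 104 + √37*(-72 + 2*100 + 180) = 104 + √37*(-72 + 200 + 180) = 104 + √37*308 = 104 + 308*√37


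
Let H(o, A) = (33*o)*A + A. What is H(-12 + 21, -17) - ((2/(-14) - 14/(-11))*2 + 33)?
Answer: -392797/77 ≈ -5101.3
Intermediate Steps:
H(o, A) = A + 33*A*o (H(o, A) = 33*A*o + A = A + 33*A*o)
H(-12 + 21, -17) - ((2/(-14) - 14/(-11))*2 + 33) = -17*(1 + 33*(-12 + 21)) - ((2/(-14) - 14/(-11))*2 + 33) = -17*(1 + 33*9) - ((2*(-1/14) - 14*(-1/11))*2 + 33) = -17*(1 + 297) - ((-1/7 + 14/11)*2 + 33) = -17*298 - ((87/77)*2 + 33) = -5066 - (174/77 + 33) = -5066 - 1*2715/77 = -5066 - 2715/77 = -392797/77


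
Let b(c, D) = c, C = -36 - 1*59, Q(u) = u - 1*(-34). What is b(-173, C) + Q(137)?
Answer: -2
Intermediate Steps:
Q(u) = 34 + u (Q(u) = u + 34 = 34 + u)
C = -95 (C = -36 - 59 = -95)
b(-173, C) + Q(137) = -173 + (34 + 137) = -173 + 171 = -2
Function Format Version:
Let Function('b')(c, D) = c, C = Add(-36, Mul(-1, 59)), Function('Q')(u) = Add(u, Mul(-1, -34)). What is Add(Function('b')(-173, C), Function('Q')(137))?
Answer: -2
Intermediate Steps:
Function('Q')(u) = Add(34, u) (Function('Q')(u) = Add(u, 34) = Add(34, u))
C = -95 (C = Add(-36, -59) = -95)
Add(Function('b')(-173, C), Function('Q')(137)) = Add(-173, Add(34, 137)) = Add(-173, 171) = -2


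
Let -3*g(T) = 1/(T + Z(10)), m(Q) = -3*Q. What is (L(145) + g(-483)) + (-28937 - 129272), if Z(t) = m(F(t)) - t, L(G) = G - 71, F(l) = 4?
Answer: -239574524/1515 ≈ -1.5814e+5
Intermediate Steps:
L(G) = -71 + G
Z(t) = -12 - t (Z(t) = -3*4 - t = -12 - t)
g(T) = -1/(3*(-22 + T)) (g(T) = -1/(3*(T + (-12 - 1*10))) = -1/(3*(T + (-12 - 10))) = -1/(3*(T - 22)) = -1/(3*(-22 + T)))
(L(145) + g(-483)) + (-28937 - 129272) = ((-71 + 145) - 1/(-66 + 3*(-483))) + (-28937 - 129272) = (74 - 1/(-66 - 1449)) - 158209 = (74 - 1/(-1515)) - 158209 = (74 - 1*(-1/1515)) - 158209 = (74 + 1/1515) - 158209 = 112111/1515 - 158209 = -239574524/1515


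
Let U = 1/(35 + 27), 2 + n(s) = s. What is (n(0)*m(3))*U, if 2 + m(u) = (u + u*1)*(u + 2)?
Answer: -28/31 ≈ -0.90323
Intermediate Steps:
n(s) = -2 + s
m(u) = -2 + 2*u*(2 + u) (m(u) = -2 + (u + u*1)*(u + 2) = -2 + (u + u)*(2 + u) = -2 + (2*u)*(2 + u) = -2 + 2*u*(2 + u))
U = 1/62 ≈ 0.016129
(n(0)*m(3))*U = ((-2 + 0)*(-2 + 2*3² + 4*3))*(1/62) = -2*(-2 + 2*9 + 12)*(1/62) = -2*(-2 + 18 + 12)*(1/62) = -2*28*(1/62) = -56*1/62 = -28/31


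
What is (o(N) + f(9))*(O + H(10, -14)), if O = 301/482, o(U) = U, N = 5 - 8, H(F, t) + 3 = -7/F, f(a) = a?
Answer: -22236/1205 ≈ -18.453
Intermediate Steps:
H(F, t) = -3 - 7/F
N = -3
O = 301/482 (O = 301*(1/482) = 301/482 ≈ 0.62448)
(o(N) + f(9))*(O + H(10, -14)) = (-3 + 9)*(301/482 + (-3 - 7/10)) = 6*(301/482 + (-3 - 7*⅒)) = 6*(301/482 + (-3 - 7/10)) = 6*(301/482 - 37/10) = 6*(-3706/1205) = -22236/1205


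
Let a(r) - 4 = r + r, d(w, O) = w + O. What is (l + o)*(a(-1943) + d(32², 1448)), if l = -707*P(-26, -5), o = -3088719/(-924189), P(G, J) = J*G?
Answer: 39921387467370/308063 ≈ 1.2959e+8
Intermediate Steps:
d(w, O) = O + w
P(G, J) = G*J
a(r) = 4 + 2*r (a(r) = 4 + (r + r) = 4 + 2*r)
o = 1029573/308063 (o = -3088719*(-1/924189) = 1029573/308063 ≈ 3.3421)
l = -91910 (l = -(-18382)*(-5) = -707*130 = -91910)
(l + o)*(a(-1943) + d(32², 1448)) = (-91910 + 1029573/308063)*((4 + 2*(-1943)) + (1448 + 32²)) = -28313040757*((4 - 3886) + (1448 + 1024))/308063 = -28313040757*(-3882 + 2472)/308063 = -28313040757/308063*(-1410) = 39921387467370/308063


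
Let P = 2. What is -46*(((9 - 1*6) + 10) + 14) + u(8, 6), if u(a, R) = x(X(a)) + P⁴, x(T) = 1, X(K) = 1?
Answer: -1225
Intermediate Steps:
u(a, R) = 17 (u(a, R) = 1 + 2⁴ = 1 + 16 = 17)
-46*(((9 - 1*6) + 10) + 14) + u(8, 6) = -46*(((9 - 1*6) + 10) + 14) + 17 = -46*(((9 - 6) + 10) + 14) + 17 = -46*((3 + 10) + 14) + 17 = -46*(13 + 14) + 17 = -46*27 + 17 = -1242 + 17 = -1225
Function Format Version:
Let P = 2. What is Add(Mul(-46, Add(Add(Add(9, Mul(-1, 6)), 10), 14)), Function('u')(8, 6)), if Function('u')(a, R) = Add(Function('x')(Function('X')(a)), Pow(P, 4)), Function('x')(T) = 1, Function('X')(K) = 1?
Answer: -1225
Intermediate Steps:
Function('u')(a, R) = 17 (Function('u')(a, R) = Add(1, Pow(2, 4)) = Add(1, 16) = 17)
Add(Mul(-46, Add(Add(Add(9, Mul(-1, 6)), 10), 14)), Function('u')(8, 6)) = Add(Mul(-46, Add(Add(Add(9, Mul(-1, 6)), 10), 14)), 17) = Add(Mul(-46, Add(Add(Add(9, -6), 10), 14)), 17) = Add(Mul(-46, Add(Add(3, 10), 14)), 17) = Add(Mul(-46, Add(13, 14)), 17) = Add(Mul(-46, 27), 17) = Add(-1242, 17) = -1225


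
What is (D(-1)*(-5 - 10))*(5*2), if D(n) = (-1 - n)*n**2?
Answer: 0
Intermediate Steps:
D(n) = n**2*(-1 - n)
(D(-1)*(-5 - 10))*(5*2) = (((-1)**2*(-1 - 1*(-1)))*(-5 - 10))*(5*2) = ((1*(-1 + 1))*(-15))*10 = ((1*0)*(-15))*10 = (0*(-15))*10 = 0*10 = 0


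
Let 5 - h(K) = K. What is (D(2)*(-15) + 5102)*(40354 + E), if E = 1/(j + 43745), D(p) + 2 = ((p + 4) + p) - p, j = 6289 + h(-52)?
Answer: 10191758708030/50091 ≈ 2.0346e+8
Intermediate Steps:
h(K) = 5 - K
j = 6346 (j = 6289 + (5 - 1*(-52)) = 6289 + (5 + 52) = 6289 + 57 = 6346)
D(p) = 2 + p (D(p) = -2 + (((p + 4) + p) - p) = -2 + (((4 + p) + p) - p) = -2 + ((4 + 2*p) - p) = -2 + (4 + p) = 2 + p)
E = 1/50091 (E = 1/(6346 + 43745) = 1/50091 ≈ 1.9964e-5)
(D(2)*(-15) + 5102)*(40354 + E) = ((2 + 2)*(-15) + 5102)*(40354 + 1/50091) = (4*(-15) + 5102)*(2021372215/50091) = (-60 + 5102)*(2021372215/50091) = 5042*(2021372215/50091) = 10191758708030/50091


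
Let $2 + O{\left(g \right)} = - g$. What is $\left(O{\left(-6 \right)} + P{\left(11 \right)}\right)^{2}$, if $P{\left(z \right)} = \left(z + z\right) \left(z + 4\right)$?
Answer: $111556$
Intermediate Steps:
$O{\left(g \right)} = -2 - g$
$P{\left(z \right)} = 2 z \left(4 + z\right)$
$\left(O{\left(-6 \right)} + P{\left(11 \right)}\right)^{2} = \left(\left(-2 - -6\right) + 2 \cdot 11 \left(4 + 11\right)\right)^{2} = \left(\left(-2 + 6\right) + 2 \cdot 11 \cdot 15\right)^{2} = \left(4 + 330\right)^{2} = 334^{2} = 111556$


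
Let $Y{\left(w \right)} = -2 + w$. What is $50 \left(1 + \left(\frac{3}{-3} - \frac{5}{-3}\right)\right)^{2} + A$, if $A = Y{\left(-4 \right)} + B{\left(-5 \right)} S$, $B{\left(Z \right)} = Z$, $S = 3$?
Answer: $\frac{1061}{9} \approx 117.89$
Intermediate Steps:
$A = -21$ ($A = \left(-2 - 4\right) - 15 = -6 - 15 = -21$)
$50 \left(1 + \left(\frac{3}{-3} - \frac{5}{-3}\right)\right)^{2} + A = 50 \left(1 + \left(\frac{3}{-3} - \frac{5}{-3}\right)\right)^{2} - 21 = 50 \left(1 + \left(3 \left(- \frac{1}{3}\right) - - \frac{5}{3}\right)\right)^{2} - 21 = 50 \left(1 + \left(-1 + \frac{5}{3}\right)\right)^{2} - 21 = 50 \left(1 + \frac{2}{3}\right)^{2} - 21 = 50 \left(\frac{5}{3}\right)^{2} - 21 = 50 \cdot \frac{25}{9} - 21 = \frac{1250}{9} - 21 = \frac{1061}{9}$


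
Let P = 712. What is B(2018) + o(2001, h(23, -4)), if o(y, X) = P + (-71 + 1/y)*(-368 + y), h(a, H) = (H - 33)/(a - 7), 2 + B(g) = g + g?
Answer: -9674068/87 ≈ -1.1120e+5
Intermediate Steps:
B(g) = -2 + 2*g (B(g) = -2 + (g + g) = -2 + 2*g)
h(a, H) = (-33 + H)/(-7 + a)
o(y, X) = 712 + (-368 + y)*(-71 + 1/y) (o(y, X) = 712 + (-71 + 1/y)*(-368 + y) = 712 + (-368 + y)*(-71 + 1/y))
B(2018) + o(2001, h(23, -4)) = (-2 + 2*2018) + (26841 - 368/2001 - 71*2001) = (-2 + 4036) + (26841 - 368*1/2001 - 142071) = 4034 + (26841 - 16/87 - 142071) = 4034 - 10025026/87 = -9674068/87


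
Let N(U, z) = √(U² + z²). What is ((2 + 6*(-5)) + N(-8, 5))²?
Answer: (28 - √89)² ≈ 344.70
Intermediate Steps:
((2 + 6*(-5)) + N(-8, 5))² = ((2 + 6*(-5)) + √((-8)² + 5²))² = ((2 - 30) + √(64 + 25))² = (-28 + √89)²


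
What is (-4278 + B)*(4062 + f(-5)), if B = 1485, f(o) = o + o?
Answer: -11317236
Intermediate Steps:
f(o) = 2*o
(-4278 + B)*(4062 + f(-5)) = (-4278 + 1485)*(4062 + 2*(-5)) = -2793*(4062 - 10) = -2793*4052 = -11317236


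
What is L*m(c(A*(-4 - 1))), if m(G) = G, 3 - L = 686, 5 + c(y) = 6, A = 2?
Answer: -683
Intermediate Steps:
c(y) = 1 (c(y) = -5 + 6 = 1)
L = -683 (L = 3 - 1*686 = 3 - 686 = -683)
L*m(c(A*(-4 - 1))) = -683*1 = -683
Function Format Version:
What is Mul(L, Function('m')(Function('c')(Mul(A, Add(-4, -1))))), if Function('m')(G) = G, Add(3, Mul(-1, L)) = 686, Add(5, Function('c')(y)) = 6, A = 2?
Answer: -683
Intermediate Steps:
Function('c')(y) = 1 (Function('c')(y) = Add(-5, 6) = 1)
L = -683 (L = Add(3, Mul(-1, 686)) = Add(3, -686) = -683)
Mul(L, Function('m')(Function('c')(Mul(A, Add(-4, -1))))) = Mul(-683, 1) = -683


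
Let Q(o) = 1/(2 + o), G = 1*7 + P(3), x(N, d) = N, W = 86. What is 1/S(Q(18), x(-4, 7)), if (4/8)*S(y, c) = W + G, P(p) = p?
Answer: 1/192 ≈ 0.0052083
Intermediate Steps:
G = 10 (G = 1*7 + 3 = 7 + 3 = 10)
S(y, c) = 192 (S(y, c) = 2*(86 + 10) = 2*96 = 192)
1/S(Q(18), x(-4, 7)) = 1/192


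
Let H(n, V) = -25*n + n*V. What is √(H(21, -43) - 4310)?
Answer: I*√5738 ≈ 75.75*I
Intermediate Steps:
H(n, V) = -25*n + V*n
√(H(21, -43) - 4310) = √(21*(-25 - 43) - 4310) = √(21*(-68) - 4310) = √(-1428 - 4310) = √(-5738) = I*√5738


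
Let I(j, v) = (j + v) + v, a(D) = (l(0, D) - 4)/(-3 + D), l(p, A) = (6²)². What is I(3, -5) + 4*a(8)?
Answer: 5133/5 ≈ 1026.6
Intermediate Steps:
l(p, A) = 1296 (l(p, A) = 36² = 1296)
a(D) = 1292/(-3 + D) (a(D) = (1296 - 4)/(-3 + D) = 1292/(-3 + D))
I(j, v) = j + 2*v
I(3, -5) + 4*a(8) = (3 + 2*(-5)) + 4*(1292/(-3 + 8)) = (3 - 10) + 4*(1292/5) = -7 + 4*(1292*(⅕)) = -7 + 4*(1292/5) = -7 + 5168/5 = 5133/5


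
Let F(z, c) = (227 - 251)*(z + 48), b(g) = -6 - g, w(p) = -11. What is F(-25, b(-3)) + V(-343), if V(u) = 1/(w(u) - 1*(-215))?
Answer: -112607/204 ≈ -552.00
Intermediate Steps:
F(z, c) = -1152 - 24*z (F(z, c) = -24*(48 + z) = -1152 - 24*z)
V(u) = 1/204 (V(u) = 1/(-11 - 1*(-215)) = 1/(-11 + 215) = 1/204)
F(-25, b(-3)) + V(-343) = (-1152 - 24*(-25)) + 1/204 = (-1152 + 600) + 1/204 = -552 + 1/204 = -112607/204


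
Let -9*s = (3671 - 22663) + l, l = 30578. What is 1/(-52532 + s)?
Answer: -3/161458 ≈ -1.8581e-5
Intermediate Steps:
s = -3862/3 (s = -((3671 - 22663) + 30578)/9 = -(-18992 + 30578)/9 = -⅑*11586 = -3862/3 ≈ -1287.3)
1/(-52532 + s) = 1/(-52532 - 3862/3) = 1/(-161458/3) = -3/161458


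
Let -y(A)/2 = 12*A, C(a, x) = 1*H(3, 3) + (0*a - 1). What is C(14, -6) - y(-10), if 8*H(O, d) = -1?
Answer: -1929/8 ≈ -241.13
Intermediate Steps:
H(O, d) = -1/8 (H(O, d) = (1/8)*(-1) = -1/8)
C(a, x) = -9/8 (C(a, x) = 1*(-1/8) + (0*a - 1) = -1/8 + (0 - 1) = -1/8 - 1 = -9/8)
y(A) = -24*A
C(14, -6) - y(-10) = -9/8 - (-24)*(-10) = -9/8 - 1*240 = -9/8 - 240 = -1929/8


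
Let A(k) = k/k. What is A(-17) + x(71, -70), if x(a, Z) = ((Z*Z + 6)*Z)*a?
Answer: -24382819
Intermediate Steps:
x(a, Z) = Z*a*(6 + Z**2) (x(a, Z) = ((Z**2 + 6)*Z)*a = ((6 + Z**2)*Z)*a = (Z*(6 + Z**2))*a = Z*a*(6 + Z**2))
A(k) = 1
A(-17) + x(71, -70) = 1 - 70*71*(6 + (-70)**2) = 1 - 70*71*(6 + 4900) = 1 - 70*71*4906 = 1 - 24382820 = -24382819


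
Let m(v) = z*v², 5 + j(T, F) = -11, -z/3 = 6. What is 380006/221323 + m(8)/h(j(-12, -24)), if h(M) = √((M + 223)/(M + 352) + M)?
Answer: 380006/221323 + 4608*I*√12061/1723 ≈ 1.717 + 293.71*I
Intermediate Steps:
z = -18 (z = -3*6 = -18)
j(T, F) = -16 (j(T, F) = -5 - 11 = -16)
m(v) = -18*v²
h(M) = √(M + (223 + M)/(352 + M)) (h(M) = √((223 + M)/(352 + M) + M) = √(M + (223 + M)/(352 + M)))
380006/221323 + m(8)/h(j(-12, -24)) = 380006/221323 + (-18*8²)/(√((223 - 16 - 16*(352 - 16))/(352 - 16))) = 380006*(1/221323) + (-18*64)/(√((223 - 16 - 16*336)/336)) = 380006/221323 - 1152*4*√21/√(223 - 16 - 5376) = 380006/221323 - 1152*(-4*I*√12061/1723) = 380006/221323 - (-4608)*I*√12061/1723 = 380006/221323 + 4608*I*√12061/1723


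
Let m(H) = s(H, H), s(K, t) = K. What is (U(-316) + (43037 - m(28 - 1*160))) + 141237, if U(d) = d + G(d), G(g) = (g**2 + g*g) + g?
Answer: 383486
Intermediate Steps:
G(g) = g + 2*g**2 (G(g) = (g**2 + g**2) + g = 2*g**2 + g = g + 2*g**2)
m(H) = H
U(d) = d + d*(1 + 2*d)
(U(-316) + (43037 - m(28 - 1*160))) + 141237 = (2*(-316)*(1 - 316) + (43037 - (28 - 1*160))) + 141237 = (2*(-316)*(-315) + (43037 - (28 - 160))) + 141237 = (199080 + (43037 - 1*(-132))) + 141237 = (199080 + (43037 + 132)) + 141237 = (199080 + 43169) + 141237 = 242249 + 141237 = 383486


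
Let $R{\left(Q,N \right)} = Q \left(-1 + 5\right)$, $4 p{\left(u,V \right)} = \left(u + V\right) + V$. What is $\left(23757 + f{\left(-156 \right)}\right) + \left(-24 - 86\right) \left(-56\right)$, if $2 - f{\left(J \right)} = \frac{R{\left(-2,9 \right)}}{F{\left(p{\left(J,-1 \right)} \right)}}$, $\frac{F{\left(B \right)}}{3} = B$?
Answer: $\frac{7090787}{237} \approx 29919.0$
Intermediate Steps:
$p{\left(u,V \right)} = \frac{V}{2} + \frac{u}{4}$ ($p{\left(u,V \right)} = \frac{\left(u + V\right) + V}{4} = \frac{\left(V + u\right) + V}{4} = \frac{u + 2 V}{4} = \frac{V}{2} + \frac{u}{4}$)
$F{\left(B \right)} = 3 B$
$R{\left(Q,N \right)} = 4 Q$ ($R{\left(Q,N \right)} = Q 4 = 4 Q$)
$f{\left(J \right)} = 2 + \frac{8}{- \frac{3}{2} + \frac{3 J}{4}}$ ($f{\left(J \right)} = 2 - \frac{4 \left(-2\right)}{3 \left(\frac{1}{2} \left(-1\right) + \frac{J}{4}\right)} = 2 - - \frac{8}{3 \left(- \frac{1}{2} + \frac{J}{4}\right)} = 2 - - \frac{8}{- \frac{3}{2} + \frac{3 J}{4}} = 2 + \frac{8}{- \frac{3}{2} + \frac{3 J}{4}}$)
$\left(23757 + f{\left(-156 \right)}\right) + \left(-24 - 86\right) \left(-56\right) = \left(23757 + \frac{2 \left(10 + 3 \left(-156\right)\right)}{3 \left(-2 - 156\right)}\right) + \left(-24 - 86\right) \left(-56\right) = \left(23757 + \frac{2 \left(10 - 468\right)}{3 \left(-158\right)}\right) - -6160 = \left(23757 + \frac{2}{3} \left(- \frac{1}{158}\right) \left(-458\right)\right) + 6160 = \left(23757 + \frac{458}{237}\right) + 6160 = \frac{5630867}{237} + 6160 = \frac{7090787}{237}$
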